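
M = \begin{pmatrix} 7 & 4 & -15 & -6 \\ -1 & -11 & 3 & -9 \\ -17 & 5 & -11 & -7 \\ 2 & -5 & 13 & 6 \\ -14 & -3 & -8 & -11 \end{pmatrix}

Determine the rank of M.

4

Row reduce to echelon form.
R2 ← R2 + (1/7)·R1: [0, -73/7, 6/7, -69/7]
R3 ← R3 + (17/7)·R1: [0, 103/7, -332/7, -151/7]
R4 ← R4 − (2/7)·R1: [0, -43/7, 121/7, 54/7]
R5 ← R5 + (2)·R1: [0, 5, -38, -23]
R3 ← R3 + (103/73)·R2: [0, 0, -3374/73, -2590/73]
R4 ← R4 − (43/73)·R2: [0, 0, 1225/73, 987/73]
R5 ← R5 + (35/73)·R2: [0, 0, -2744/73, -2024/73]
R4 ← R4 + (175/482)·R3: [0, 0, 0, 154/241]
R5 ← R5 − (196/241)·R3: [0, 0, 0, 272/241]
R5 ← R5 − (136/77)·R4: [0, 0, 0, 0]
Echelon form has 4 nonzero rows, so rank(M) = 4.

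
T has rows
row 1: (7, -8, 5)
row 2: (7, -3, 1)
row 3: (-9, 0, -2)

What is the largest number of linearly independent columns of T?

3

Row reduce to echelon form.
R2 ← R2 − R1: [0, 5, -4]
R3 ← R3 + (9/7)·R1: [0, -72/7, 31/7]
R3 ← R3 + (72/35)·R2: [0, 0, -19/5]
Echelon form has 3 nonzero rows, so rank(T) = 3.
The rank gives the maximum number of linearly independent columns: 3.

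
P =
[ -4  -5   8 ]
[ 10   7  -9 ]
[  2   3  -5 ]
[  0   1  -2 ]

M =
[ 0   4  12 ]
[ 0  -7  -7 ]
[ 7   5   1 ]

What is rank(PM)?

2

First compute PM:
[[ 56,  59,  -5],
 [-63, -54,  62],
 [-35, -38,  -2],
 [-14, -17,  -9]]
Now row reduce the product.
R2 ← R2 + (9/8)·R1: [0, 99/8, 451/8]
R3 ← R3 + (5/8)·R1: [0, -9/8, -41/8]
R4 ← R4 + (1/4)·R1: [0, -9/4, -41/4]
R3 ← R3 + (1/11)·R2: [0, 0, 0]
R4 ← R4 + (2/11)·R2: [0, 0, 0]
2 nonzero rows, so rank(PM) = 2.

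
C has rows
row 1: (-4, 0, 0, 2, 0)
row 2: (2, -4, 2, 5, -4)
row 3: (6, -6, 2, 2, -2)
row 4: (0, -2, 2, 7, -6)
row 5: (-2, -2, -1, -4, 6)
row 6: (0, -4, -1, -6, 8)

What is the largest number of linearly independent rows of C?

Row reduce to echelon form.
R2 ← R2 + (1/2)·R1: [0, -4, 2, 6, -4]
R3 ← R3 + (3/2)·R1: [0, -6, 2, 5, -2]
R5 ← R5 − (1/2)·R1: [0, -2, -1, -5, 6]
R3 ← R3 − (3/2)·R2: [0, 0, -1, -4, 4]
R4 ← R4 − (1/2)·R2: [0, 0, 1, 4, -4]
R5 ← R5 − (1/2)·R2: [0, 0, -2, -8, 8]
R6 ← R6 − R2: [0, 0, -3, -12, 12]
R4 ← R4 + R3: [0, 0, 0, 0, 0]
R5 ← R5 − (2)·R3: [0, 0, 0, 0, 0]
R6 ← R6 − (3)·R3: [0, 0, 0, 0, 0]
Echelon form has 3 nonzero rows, so rank(C) = 3.
The rank gives the maximum number of linearly independent rows: 3.

3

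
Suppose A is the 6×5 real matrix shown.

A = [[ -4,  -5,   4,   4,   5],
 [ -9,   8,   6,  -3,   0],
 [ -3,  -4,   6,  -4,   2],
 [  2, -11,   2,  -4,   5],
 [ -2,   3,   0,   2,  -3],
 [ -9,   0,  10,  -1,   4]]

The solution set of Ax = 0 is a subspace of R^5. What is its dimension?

Row reduce to echelon form.
R2 ← R2 − (9/4)·R1: [0, 77/4, -3, -12, -45/4]
R3 ← R3 − (3/4)·R1: [0, -1/4, 3, -7, -7/4]
R4 ← R4 + (1/2)·R1: [0, -27/2, 4, -2, 15/2]
R5 ← R5 − (1/2)·R1: [0, 11/2, -2, 0, -11/2]
R6 ← R6 − (9/4)·R1: [0, 45/4, 1, -10, -29/4]
R3 ← R3 + (1/77)·R2: [0, 0, 228/77, -551/77, -146/77]
R4 ← R4 + (54/77)·R2: [0, 0, 146/77, -802/77, -30/77]
R5 ← R5 − (2/7)·R2: [0, 0, -8/7, 24/7, -16/7]
R6 ← R6 − (45/77)·R2: [0, 0, 212/77, -230/77, -52/77]
R4 ← R4 − (73/114)·R3: [0, 0, 0, -35/6, 47/57]
R5 ← R5 + (22/57)·R3: [0, 0, 0, 2/3, -172/57]
R6 ← R6 − (53/57)·R3: [0, 0, 0, 11/3, 62/57]
R5 ← R5 + (4/35)·R4: [0, 0, 0, 0, -1944/665]
R6 ← R6 + (22/35)·R4: [0, 0, 0, 0, 1068/665]
R6 ← R6 + (89/162)·R5: [0, 0, 0, 0, 0]
5 nonzero rows, so rank(A) = 5.
A has 5 columns; by rank–nullity, nullity = 5 − 5 = 0.

0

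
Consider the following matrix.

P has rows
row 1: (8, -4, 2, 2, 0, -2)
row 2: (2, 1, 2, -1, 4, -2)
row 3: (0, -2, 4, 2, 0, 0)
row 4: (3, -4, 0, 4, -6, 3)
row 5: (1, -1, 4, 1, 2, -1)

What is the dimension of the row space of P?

Row reduce to echelon form.
R2 ← R2 − (1/4)·R1: [0, 2, 3/2, -3/2, 4, -3/2]
R4 ← R4 − (3/8)·R1: [0, -5/2, -3/4, 13/4, -6, 15/4]
R5 ← R5 − (1/8)·R1: [0, -1/2, 15/4, 3/4, 2, -3/4]
R3 ← R3 + R2: [0, 0, 11/2, 1/2, 4, -3/2]
R4 ← R4 + (5/4)·R2: [0, 0, 9/8, 11/8, -1, 15/8]
R5 ← R5 + (1/4)·R2: [0, 0, 33/8, 3/8, 3, -9/8]
R4 ← R4 − (9/44)·R3: [0, 0, 0, 14/11, -20/11, 24/11]
R5 ← R5 − (3/4)·R3: [0, 0, 0, 0, 0, 0]
Echelon form has 4 nonzero rows, so rank(P) = 4.
The row space has dimension equal to the rank: 4.

4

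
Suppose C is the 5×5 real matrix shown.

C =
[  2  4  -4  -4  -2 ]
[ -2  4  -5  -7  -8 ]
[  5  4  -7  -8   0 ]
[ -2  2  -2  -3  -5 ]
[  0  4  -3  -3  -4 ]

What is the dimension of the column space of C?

Row reduce to echelon form.
R2 ← R2 + R1: [0, 8, -9, -11, -10]
R3 ← R3 − (5/2)·R1: [0, -6, 3, 2, 5]
R4 ← R4 + R1: [0, 6, -6, -7, -7]
R3 ← R3 + (3/4)·R2: [0, 0, -15/4, -25/4, -5/2]
R4 ← R4 − (3/4)·R2: [0, 0, 3/4, 5/4, 1/2]
R5 ← R5 − (1/2)·R2: [0, 0, 3/2, 5/2, 1]
R4 ← R4 + (1/5)·R3: [0, 0, 0, 0, 0]
R5 ← R5 + (2/5)·R3: [0, 0, 0, 0, 0]
Echelon form has 3 nonzero rows, so rank(C) = 3.
The column space has dimension equal to the rank: 3.

3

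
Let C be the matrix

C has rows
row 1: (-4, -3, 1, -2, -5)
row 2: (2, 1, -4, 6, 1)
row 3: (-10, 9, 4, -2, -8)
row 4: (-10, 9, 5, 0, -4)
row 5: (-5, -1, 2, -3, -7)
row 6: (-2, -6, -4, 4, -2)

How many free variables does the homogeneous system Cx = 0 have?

0

Row reduce to echelon form.
R2 ← R2 + (1/2)·R1: [0, -1/2, -7/2, 5, -3/2]
R3 ← R3 − (5/2)·R1: [0, 33/2, 3/2, 3, 9/2]
R4 ← R4 − (5/2)·R1: [0, 33/2, 5/2, 5, 17/2]
R5 ← R5 − (5/4)·R1: [0, 11/4, 3/4, -1/2, -3/4]
R6 ← R6 − (1/2)·R1: [0, -9/2, -9/2, 5, 1/2]
R3 ← R3 + (33)·R2: [0, 0, -114, 168, -45]
R4 ← R4 + (33)·R2: [0, 0, -113, 170, -41]
R5 ← R5 + (11/2)·R2: [0, 0, -37/2, 27, -9]
R6 ← R6 − (9)·R2: [0, 0, 27, -40, 14]
R4 ← R4 − (113/114)·R3: [0, 0, 0, 66/19, 137/38]
R5 ← R5 − (37/228)·R3: [0, 0, 0, -5/19, -129/76]
R6 ← R6 + (9/38)·R3: [0, 0, 0, -4/19, 127/38]
R5 ← R5 + (5/66)·R4: [0, 0, 0, 0, -47/33]
R6 ← R6 + (2/33)·R4: [0, 0, 0, 0, 235/66]
R6 ← R6 + (5/2)·R5: [0, 0, 0, 0, 0]
5 nonzero rows, so rank(C) = 5.
C has 5 columns; by rank–nullity, nullity = 5 − 5 = 0.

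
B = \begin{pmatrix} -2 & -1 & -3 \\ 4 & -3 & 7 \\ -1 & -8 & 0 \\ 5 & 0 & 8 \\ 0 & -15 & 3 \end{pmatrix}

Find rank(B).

Row reduce to echelon form.
R2 ← R2 + (2)·R1: [0, -5, 1]
R3 ← R3 − (1/2)·R1: [0, -15/2, 3/2]
R4 ← R4 + (5/2)·R1: [0, -5/2, 1/2]
R3 ← R3 − (3/2)·R2: [0, 0, 0]
R4 ← R4 − (1/2)·R2: [0, 0, 0]
R5 ← R5 − (3)·R2: [0, 0, 0]
Echelon form has 2 nonzero rows, so rank(B) = 2.

2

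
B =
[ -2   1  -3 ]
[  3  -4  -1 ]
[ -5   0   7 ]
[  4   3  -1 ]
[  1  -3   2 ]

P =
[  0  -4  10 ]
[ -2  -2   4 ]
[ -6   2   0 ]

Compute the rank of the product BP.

3

First compute BP:
[[ 16,   0, -16],
 [ 14,  -6,  14],
 [-42,  34, -50],
 [  0, -24,  52],
 [ -6,   6,  -2]]
Now row reduce the product.
R2 ← R2 − (7/8)·R1: [0, -6, 28]
R3 ← R3 + (21/8)·R1: [0, 34, -92]
R5 ← R5 + (3/8)·R1: [0, 6, -8]
R3 ← R3 + (17/3)·R2: [0, 0, 200/3]
R4 ← R4 − (4)·R2: [0, 0, -60]
R5 ← R5 + R2: [0, 0, 20]
R4 ← R4 + (9/10)·R3: [0, 0, 0]
R5 ← R5 − (3/10)·R3: [0, 0, 0]
3 nonzero rows, so rank(BP) = 3.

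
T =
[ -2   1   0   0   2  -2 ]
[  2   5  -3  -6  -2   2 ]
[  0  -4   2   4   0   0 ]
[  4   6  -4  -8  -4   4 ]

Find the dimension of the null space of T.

4

Row reduce to echelon form.
R2 ← R2 + R1: [0, 6, -3, -6, 0, 0]
R4 ← R4 + (2)·R1: [0, 8, -4, -8, 0, 0]
R3 ← R3 + (2/3)·R2: [0, 0, 0, 0, 0, 0]
R4 ← R4 − (4/3)·R2: [0, 0, 0, 0, 0, 0]
2 nonzero rows, so rank(T) = 2.
T has 6 columns; by rank–nullity, nullity = 6 − 2 = 4.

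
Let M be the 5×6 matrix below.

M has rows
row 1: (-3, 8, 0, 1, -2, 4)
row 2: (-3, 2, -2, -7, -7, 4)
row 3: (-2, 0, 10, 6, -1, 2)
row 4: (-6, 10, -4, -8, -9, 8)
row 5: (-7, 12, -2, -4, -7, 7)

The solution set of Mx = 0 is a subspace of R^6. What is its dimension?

1

Row reduce to echelon form.
R2 ← R2 − R1: [0, -6, -2, -8, -5, 0]
R3 ← R3 − (2/3)·R1: [0, -16/3, 10, 16/3, 1/3, -2/3]
R4 ← R4 − (2)·R1: [0, -6, -4, -10, -5, 0]
R5 ← R5 − (7/3)·R1: [0, -20/3, -2, -19/3, -7/3, -7/3]
R3 ← R3 − (8/9)·R2: [0, 0, 106/9, 112/9, 43/9, -2/3]
R4 ← R4 − R2: [0, 0, -2, -2, 0, 0]
R5 ← R5 − (10/9)·R2: [0, 0, 2/9, 23/9, 29/9, -7/3]
R4 ← R4 + (9/53)·R3: [0, 0, 0, 6/53, 43/53, -6/53]
R5 ← R5 − (1/53)·R3: [0, 0, 0, 123/53, 166/53, -123/53]
R5 ← R5 − (41/2)·R4: [0, 0, 0, 0, -27/2, 0]
5 nonzero rows, so rank(M) = 5.
M has 6 columns; by rank–nullity, nullity = 6 − 5 = 1.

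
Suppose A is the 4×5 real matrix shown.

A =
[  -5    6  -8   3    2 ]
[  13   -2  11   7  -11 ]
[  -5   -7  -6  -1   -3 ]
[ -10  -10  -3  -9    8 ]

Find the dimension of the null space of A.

1

Row reduce to echelon form.
R2 ← R2 + (13/5)·R1: [0, 68/5, -49/5, 74/5, -29/5]
R3 ← R3 − R1: [0, -13, 2, -4, -5]
R4 ← R4 − (2)·R1: [0, -22, 13, -15, 4]
R3 ← R3 + (65/68)·R2: [0, 0, -501/68, 345/34, -717/68]
R4 ← R4 + (55/34)·R2: [0, 0, -97/34, 152/17, -183/34]
R4 ← R4 − (194/501)·R3: [0, 0, 0, 837/167, -217/167]
4 nonzero rows, so rank(A) = 4.
A has 5 columns; by rank–nullity, nullity = 5 − 4 = 1.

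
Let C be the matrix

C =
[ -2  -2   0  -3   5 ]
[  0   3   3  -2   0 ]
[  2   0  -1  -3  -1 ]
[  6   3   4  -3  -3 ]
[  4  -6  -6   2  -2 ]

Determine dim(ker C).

1

Row reduce to echelon form.
R3 ← R3 + R1: [0, -2, -1, -6, 4]
R4 ← R4 + (3)·R1: [0, -3, 4, -12, 12]
R5 ← R5 + (2)·R1: [0, -10, -6, -4, 8]
R3 ← R3 + (2/3)·R2: [0, 0, 1, -22/3, 4]
R4 ← R4 + R2: [0, 0, 7, -14, 12]
R5 ← R5 + (10/3)·R2: [0, 0, 4, -32/3, 8]
R4 ← R4 − (7)·R3: [0, 0, 0, 112/3, -16]
R5 ← R5 − (4)·R3: [0, 0, 0, 56/3, -8]
R5 ← R5 − (1/2)·R4: [0, 0, 0, 0, 0]
4 nonzero rows, so rank(C) = 4.
C has 5 columns; by rank–nullity, nullity = 5 − 4 = 1.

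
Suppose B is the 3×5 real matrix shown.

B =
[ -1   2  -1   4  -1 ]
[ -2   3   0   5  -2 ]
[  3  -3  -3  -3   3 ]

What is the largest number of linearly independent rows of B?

2

Row reduce to echelon form.
R2 ← R2 − (2)·R1: [0, -1, 2, -3, 0]
R3 ← R3 + (3)·R1: [0, 3, -6, 9, 0]
R3 ← R3 + (3)·R2: [0, 0, 0, 0, 0]
Echelon form has 2 nonzero rows, so rank(B) = 2.
The rank gives the maximum number of linearly independent rows: 2.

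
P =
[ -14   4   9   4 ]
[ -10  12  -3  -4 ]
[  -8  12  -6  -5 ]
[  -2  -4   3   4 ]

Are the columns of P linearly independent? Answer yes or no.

no

Row reduce P to echelon form.
R2 ← R2 − (5/7)·R1: [0, 64/7, -66/7, -48/7]
R3 ← R3 − (4/7)·R1: [0, 68/7, -78/7, -51/7]
R4 ← R4 − (1/7)·R1: [0, -32/7, 12/7, 24/7]
R3 ← R3 − (17/16)·R2: [0, 0, -9/8, 0]
R4 ← R4 + (1/2)·R2: [0, 0, -3, 0]
R4 ← R4 − (8/3)·R3: [0, 0, 0, 0]
3 pivots among 4 columns.
Only 3 < 4 pivot columns, so the columns are linearly dependent.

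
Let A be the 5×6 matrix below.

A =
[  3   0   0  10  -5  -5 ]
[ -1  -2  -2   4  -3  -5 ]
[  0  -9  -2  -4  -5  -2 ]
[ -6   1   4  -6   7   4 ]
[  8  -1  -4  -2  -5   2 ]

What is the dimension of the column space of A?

Row reduce to echelon form.
R2 ← R2 + (1/3)·R1: [0, -2, -2, 22/3, -14/3, -20/3]
R4 ← R4 + (2)·R1: [0, 1, 4, 14, -3, -6]
R5 ← R5 − (8/3)·R1: [0, -1, -4, -86/3, 25/3, 46/3]
R3 ← R3 − (9/2)·R2: [0, 0, 7, -37, 16, 28]
R4 ← R4 + (1/2)·R2: [0, 0, 3, 53/3, -16/3, -28/3]
R5 ← R5 − (1/2)·R2: [0, 0, -3, -97/3, 32/3, 56/3]
R4 ← R4 − (3/7)·R3: [0, 0, 0, 704/21, -256/21, -64/3]
R5 ← R5 + (3/7)·R3: [0, 0, 0, -1012/21, 368/21, 92/3]
R5 ← R5 + (23/16)·R4: [0, 0, 0, 0, 0, 0]
Echelon form has 4 nonzero rows, so rank(A) = 4.
The column space has dimension equal to the rank: 4.

4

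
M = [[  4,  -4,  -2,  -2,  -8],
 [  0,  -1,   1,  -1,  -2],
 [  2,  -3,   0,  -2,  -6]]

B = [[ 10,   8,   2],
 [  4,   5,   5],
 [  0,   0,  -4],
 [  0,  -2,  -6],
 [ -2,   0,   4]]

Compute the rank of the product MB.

2

First compute MB:
[[ 40,  16, -24],
 [  0,  -3, -11],
 [ 20,   5, -23]]
Now row reduce the product.
R3 ← R3 − (1/2)·R1: [0, -3, -11]
R3 ← R3 − R2: [0, 0, 0]
2 nonzero rows, so rank(MB) = 2.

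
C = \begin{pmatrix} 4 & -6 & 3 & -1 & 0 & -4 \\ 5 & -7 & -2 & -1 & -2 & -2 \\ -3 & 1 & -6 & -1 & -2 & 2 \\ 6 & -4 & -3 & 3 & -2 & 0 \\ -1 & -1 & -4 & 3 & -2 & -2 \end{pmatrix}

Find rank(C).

4

Row reduce to echelon form.
R2 ← R2 − (5/4)·R1: [0, 1/2, -23/4, 1/4, -2, 3]
R3 ← R3 + (3/4)·R1: [0, -7/2, -15/4, -7/4, -2, -1]
R4 ← R4 − (3/2)·R1: [0, 5, -15/2, 9/2, -2, 6]
R5 ← R5 + (1/4)·R1: [0, -5/2, -13/4, 11/4, -2, -3]
R3 ← R3 + (7)·R2: [0, 0, -44, 0, -16, 20]
R4 ← R4 − (10)·R2: [0, 0, 50, 2, 18, -24]
R5 ← R5 + (5)·R2: [0, 0, -32, 4, -12, 12]
R4 ← R4 + (25/22)·R3: [0, 0, 0, 2, -2/11, -14/11]
R5 ← R5 − (8/11)·R3: [0, 0, 0, 4, -4/11, -28/11]
R5 ← R5 − (2)·R4: [0, 0, 0, 0, 0, 0]
Echelon form has 4 nonzero rows, so rank(C) = 4.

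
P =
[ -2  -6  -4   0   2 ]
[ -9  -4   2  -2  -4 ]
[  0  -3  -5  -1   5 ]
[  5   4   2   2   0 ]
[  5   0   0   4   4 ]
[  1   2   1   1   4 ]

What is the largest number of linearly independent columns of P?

4

Row reduce to echelon form.
R2 ← R2 − (9/2)·R1: [0, 23, 20, -2, -13]
R4 ← R4 + (5/2)·R1: [0, -11, -8, 2, 5]
R5 ← R5 + (5/2)·R1: [0, -15, -10, 4, 9]
R6 ← R6 + (1/2)·R1: [0, -1, -1, 1, 5]
R3 ← R3 + (3/23)·R2: [0, 0, -55/23, -29/23, 76/23]
R4 ← R4 + (11/23)·R2: [0, 0, 36/23, 24/23, -28/23]
R5 ← R5 + (15/23)·R2: [0, 0, 70/23, 62/23, 12/23]
R6 ← R6 + (1/23)·R2: [0, 0, -3/23, 21/23, 102/23]
R4 ← R4 + (36/55)·R3: [0, 0, 0, 12/55, 52/55]
R5 ← R5 + (14/11)·R3: [0, 0, 0, 12/11, 52/11]
R6 ← R6 − (3/55)·R3: [0, 0, 0, 54/55, 234/55]
R5 ← R5 − (5)·R4: [0, 0, 0, 0, 0]
R6 ← R6 − (9/2)·R4: [0, 0, 0, 0, 0]
Echelon form has 4 nonzero rows, so rank(P) = 4.
The rank gives the maximum number of linearly independent columns: 4.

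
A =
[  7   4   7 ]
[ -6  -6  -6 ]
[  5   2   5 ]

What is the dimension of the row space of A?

2

Row reduce to echelon form.
R2 ← R2 + (6/7)·R1: [0, -18/7, 0]
R3 ← R3 − (5/7)·R1: [0, -6/7, 0]
R3 ← R3 − (1/3)·R2: [0, 0, 0]
Echelon form has 2 nonzero rows, so rank(A) = 2.
The row space has dimension equal to the rank: 2.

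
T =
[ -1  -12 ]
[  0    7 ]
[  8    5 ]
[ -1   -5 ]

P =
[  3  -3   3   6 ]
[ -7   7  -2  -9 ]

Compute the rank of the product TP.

First compute TP:
[[ 81, -81,  21, 102],
 [-49,  49, -14, -63],
 [-11,  11,  14,   3],
 [ 32, -32,   7,  39]]
Now row reduce the product.
R2 ← R2 + (49/81)·R1: [0, 0, -35/27, -35/27]
R3 ← R3 + (11/81)·R1: [0, 0, 455/27, 455/27]
R4 ← R4 − (32/81)·R1: [0, 0, -35/27, -35/27]
R3 ← R3 + (13)·R2: [0, 0, 0, 0]
R4 ← R4 − R2: [0, 0, 0, 0]
2 nonzero rows, so rank(TP) = 2.

2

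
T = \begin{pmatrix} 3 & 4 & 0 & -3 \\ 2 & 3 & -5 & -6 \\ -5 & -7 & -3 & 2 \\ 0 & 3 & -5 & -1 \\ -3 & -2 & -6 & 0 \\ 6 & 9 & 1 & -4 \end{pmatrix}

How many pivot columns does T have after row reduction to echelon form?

3

Row reduce to echelon form.
R2 ← R2 − (2/3)·R1: [0, 1/3, -5, -4]
R3 ← R3 + (5/3)·R1: [0, -1/3, -3, -3]
R5 ← R5 + R1: [0, 2, -6, -3]
R6 ← R6 − (2)·R1: [0, 1, 1, 2]
R3 ← R3 + R2: [0, 0, -8, -7]
R4 ← R4 − (9)·R2: [0, 0, 40, 35]
R5 ← R5 − (6)·R2: [0, 0, 24, 21]
R6 ← R6 − (3)·R2: [0, 0, 16, 14]
R4 ← R4 + (5)·R3: [0, 0, 0, 0]
R5 ← R5 + (3)·R3: [0, 0, 0, 0]
R6 ← R6 + (2)·R3: [0, 0, 0, 0]
Echelon form has 3 nonzero rows, so rank(T) = 3.
Each nonzero row contributes one pivot column: 3 pivot columns.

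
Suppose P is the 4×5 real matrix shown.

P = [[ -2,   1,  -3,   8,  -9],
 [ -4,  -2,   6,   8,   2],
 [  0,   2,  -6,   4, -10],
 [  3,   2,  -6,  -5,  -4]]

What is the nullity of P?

3

Row reduce to echelon form.
R2 ← R2 − (2)·R1: [0, -4, 12, -8, 20]
R4 ← R4 + (3/2)·R1: [0, 7/2, -21/2, 7, -35/2]
R3 ← R3 + (1/2)·R2: [0, 0, 0, 0, 0]
R4 ← R4 + (7/8)·R2: [0, 0, 0, 0, 0]
2 nonzero rows, so rank(P) = 2.
P has 5 columns; by rank–nullity, nullity = 5 − 2 = 3.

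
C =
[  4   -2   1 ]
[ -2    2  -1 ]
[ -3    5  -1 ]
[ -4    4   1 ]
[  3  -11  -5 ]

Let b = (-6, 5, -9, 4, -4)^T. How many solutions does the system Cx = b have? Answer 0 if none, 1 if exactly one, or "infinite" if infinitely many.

0

Row reduce the augmented matrix [C | b].
R2 ← R2 + (1/2)·R1: [0, 1, -1/2, 2]
R3 ← R3 + (3/4)·R1: [0, 7/2, -1/4, -27/2]
R4 ← R4 + R1: [0, 2, 2, -2]
R5 ← R5 − (3/4)·R1: [0, -19/2, -23/4, 1/2]
R3 ← R3 − (7/2)·R2: [0, 0, 3/2, -41/2]
R4 ← R4 − (2)·R2: [0, 0, 3, -6]
R5 ← R5 + (19/2)·R2: [0, 0, -21/2, 39/2]
R4 ← R4 − (2)·R3: [0, 0, 0, 35]
R5 ← R5 + (7)·R3: [0, 0, 0, -124]
R5 ← R5 + (124/35)·R4: [0, 0, 0, 0]
The echelon form has 4 nonzero rows; the last pivot sits in the augmented column, so rank(C) = 3 but rank([C|b]) = 4.
Since the ranks differ, the system is inconsistent.
It has no solutions.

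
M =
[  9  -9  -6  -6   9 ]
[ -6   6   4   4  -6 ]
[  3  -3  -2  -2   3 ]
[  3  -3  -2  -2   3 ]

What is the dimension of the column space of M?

Row reduce to echelon form.
R2 ← R2 + (2/3)·R1: [0, 0, 0, 0, 0]
R3 ← R3 − (1/3)·R1: [0, 0, 0, 0, 0]
R4 ← R4 − (1/3)·R1: [0, 0, 0, 0, 0]
Echelon form has 1 nonzero row, so rank(M) = 1.
The column space has dimension equal to the rank: 1.

1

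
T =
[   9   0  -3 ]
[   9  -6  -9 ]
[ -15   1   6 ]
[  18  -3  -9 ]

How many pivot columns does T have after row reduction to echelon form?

Row reduce to echelon form.
R2 ← R2 − R1: [0, -6, -6]
R3 ← R3 + (5/3)·R1: [0, 1, 1]
R4 ← R4 − (2)·R1: [0, -3, -3]
R3 ← R3 + (1/6)·R2: [0, 0, 0]
R4 ← R4 − (1/2)·R2: [0, 0, 0]
Echelon form has 2 nonzero rows, so rank(T) = 2.
Each nonzero row contributes one pivot column: 2 pivot columns.

2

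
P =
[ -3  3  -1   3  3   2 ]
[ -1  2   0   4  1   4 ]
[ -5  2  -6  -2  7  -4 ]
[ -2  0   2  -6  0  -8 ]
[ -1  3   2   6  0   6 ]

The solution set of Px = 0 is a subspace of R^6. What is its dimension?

Row reduce to echelon form.
R2 ← R2 − (1/3)·R1: [0, 1, 1/3, 3, 0, 10/3]
R3 ← R3 − (5/3)·R1: [0, -3, -13/3, -7, 2, -22/3]
R4 ← R4 − (2/3)·R1: [0, -2, 8/3, -8, -2, -28/3]
R5 ← R5 − (1/3)·R1: [0, 2, 7/3, 5, -1, 16/3]
R3 ← R3 + (3)·R2: [0, 0, -10/3, 2, 2, 8/3]
R4 ← R4 + (2)·R2: [0, 0, 10/3, -2, -2, -8/3]
R5 ← R5 − (2)·R2: [0, 0, 5/3, -1, -1, -4/3]
R4 ← R4 + R3: [0, 0, 0, 0, 0, 0]
R5 ← R5 + (1/2)·R3: [0, 0, 0, 0, 0, 0]
3 nonzero rows, so rank(P) = 3.
P has 6 columns; by rank–nullity, nullity = 6 − 3 = 3.

3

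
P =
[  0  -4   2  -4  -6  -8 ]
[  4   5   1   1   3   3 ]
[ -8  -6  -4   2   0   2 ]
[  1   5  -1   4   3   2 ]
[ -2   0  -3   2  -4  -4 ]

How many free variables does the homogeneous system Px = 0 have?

Row reduce to echelon form.
Swap R1 ↔ R2
R3 ← R3 + (2)·R1: [0, 4, -2, 4, 6, 8]
R4 ← R4 − (1/4)·R1: [0, 15/4, -5/4, 15/4, 9/4, 5/4]
R5 ← R5 + (1/2)·R1: [0, 5/2, -5/2, 5/2, -5/2, -5/2]
R3 ← R3 + R2: [0, 0, 0, 0, 0, 0]
R4 ← R4 + (15/16)·R2: [0, 0, 5/8, 0, -27/8, -25/4]
R5 ← R5 + (5/8)·R2: [0, 0, -5/4, 0, -25/4, -15/2]
Swap R3 ↔ R4
R5 ← R5 + (2)·R3: [0, 0, 0, 0, -13, -20]
Swap R4 ↔ R5
4 nonzero rows, so rank(P) = 4.
P has 6 columns; by rank–nullity, nullity = 6 − 4 = 2.

2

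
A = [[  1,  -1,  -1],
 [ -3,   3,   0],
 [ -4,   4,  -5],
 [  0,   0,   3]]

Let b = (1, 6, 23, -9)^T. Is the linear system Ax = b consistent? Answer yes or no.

Row reduce the augmented matrix [A | b].
R2 ← R2 + (3)·R1: [0, 0, -3, 9]
R3 ← R3 + (4)·R1: [0, 0, -9, 27]
R3 ← R3 − (3)·R2: [0, 0, 0, 0]
R4 ← R4 + R2: [0, 0, 0, 0]
The echelon form has 2 nonzero rows, and every pivot lies in the first 3 columns, so rank(A) = rank([A|b]) = 2.
The system is consistent.

yes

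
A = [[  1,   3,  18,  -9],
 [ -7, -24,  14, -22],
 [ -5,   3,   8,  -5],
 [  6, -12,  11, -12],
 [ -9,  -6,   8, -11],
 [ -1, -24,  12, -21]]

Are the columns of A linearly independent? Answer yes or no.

yes

Row reduce A to echelon form.
R2 ← R2 + (7)·R1: [0, -3, 140, -85]
R3 ← R3 + (5)·R1: [0, 18, 98, -50]
R4 ← R4 − (6)·R1: [0, -30, -97, 42]
R5 ← R5 + (9)·R1: [0, 21, 170, -92]
R6 ← R6 + R1: [0, -21, 30, -30]
R3 ← R3 + (6)·R2: [0, 0, 938, -560]
R4 ← R4 − (10)·R2: [0, 0, -1497, 892]
R5 ← R5 + (7)·R2: [0, 0, 1150, -687]
R6 ← R6 − (7)·R2: [0, 0, -950, 565]
R4 ← R4 + (1497/938)·R3: [0, 0, 0, -116/67]
R5 ← R5 − (575/469)·R3: [0, 0, 0, -29/67]
R6 ← R6 + (475/469)·R3: [0, 0, 0, -145/67]
R5 ← R5 − (1/4)·R4: [0, 0, 0, 0]
R6 ← R6 − (5/4)·R4: [0, 0, 0, 0]
4 pivots among 4 columns.
Every column is a pivot column, so the columns are linearly independent.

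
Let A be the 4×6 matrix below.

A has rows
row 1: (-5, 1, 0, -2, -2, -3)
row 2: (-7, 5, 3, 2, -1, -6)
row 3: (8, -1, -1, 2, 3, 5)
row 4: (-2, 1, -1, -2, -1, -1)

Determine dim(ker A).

Row reduce to echelon form.
R2 ← R2 − (7/5)·R1: [0, 18/5, 3, 24/5, 9/5, -9/5]
R3 ← R3 + (8/5)·R1: [0, 3/5, -1, -6/5, -1/5, 1/5]
R4 ← R4 − (2/5)·R1: [0, 3/5, -1, -6/5, -1/5, 1/5]
R3 ← R3 − (1/6)·R2: [0, 0, -3/2, -2, -1/2, 1/2]
R4 ← R4 − (1/6)·R2: [0, 0, -3/2, -2, -1/2, 1/2]
R4 ← R4 − R3: [0, 0, 0, 0, 0, 0]
3 nonzero rows, so rank(A) = 3.
A has 6 columns; by rank–nullity, nullity = 6 − 3 = 3.

3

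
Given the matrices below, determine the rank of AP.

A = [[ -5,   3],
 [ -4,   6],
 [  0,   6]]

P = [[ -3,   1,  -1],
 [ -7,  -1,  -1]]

2

First compute AP:
[[ -6,  -8,   2],
 [-30, -10,  -2],
 [-42,  -6,  -6]]
Now row reduce the product.
R2 ← R2 − (5)·R1: [0, 30, -12]
R3 ← R3 − (7)·R1: [0, 50, -20]
R3 ← R3 − (5/3)·R2: [0, 0, 0]
2 nonzero rows, so rank(AP) = 2.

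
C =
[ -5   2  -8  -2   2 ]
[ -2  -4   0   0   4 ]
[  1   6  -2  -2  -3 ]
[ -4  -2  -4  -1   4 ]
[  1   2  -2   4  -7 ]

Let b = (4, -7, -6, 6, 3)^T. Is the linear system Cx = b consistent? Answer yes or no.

Row reduce the augmented matrix [C | b].
R2 ← R2 − (2/5)·R1: [0, -24/5, 16/5, 4/5, 16/5, -43/5]
R3 ← R3 + (1/5)·R1: [0, 32/5, -18/5, -12/5, -13/5, -26/5]
R4 ← R4 − (4/5)·R1: [0, -18/5, 12/5, 3/5, 12/5, 14/5]
R5 ← R5 + (1/5)·R1: [0, 12/5, -18/5, 18/5, -33/5, 19/5]
R3 ← R3 + (4/3)·R2: [0, 0, 2/3, -4/3, 5/3, -50/3]
R4 ← R4 − (3/4)·R2: [0, 0, 0, 0, 0, 37/4]
R5 ← R5 + (1/2)·R2: [0, 0, -2, 4, -5, -1/2]
R5 ← R5 + (3)·R3: [0, 0, 0, 0, 0, -101/2]
R5 ← R5 + (202/37)·R4: [0, 0, 0, 0, 0, 0]
The echelon form has 4 nonzero rows; the last pivot sits in the augmented column, so rank(C) = 3 but rank([C|b]) = 4.
Since the ranks differ, the system is inconsistent.

no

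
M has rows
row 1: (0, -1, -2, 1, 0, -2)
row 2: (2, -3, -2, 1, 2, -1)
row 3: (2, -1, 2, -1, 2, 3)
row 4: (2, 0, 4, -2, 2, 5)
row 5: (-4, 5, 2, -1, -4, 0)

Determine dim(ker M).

Row reduce to echelon form.
Swap R1 ↔ R2
R3 ← R3 − R1: [0, 2, 4, -2, 0, 4]
R4 ← R4 − R1: [0, 3, 6, -3, 0, 6]
R5 ← R5 + (2)·R1: [0, -1, -2, 1, 0, -2]
R3 ← R3 + (2)·R2: [0, 0, 0, 0, 0, 0]
R4 ← R4 + (3)·R2: [0, 0, 0, 0, 0, 0]
R5 ← R5 − R2: [0, 0, 0, 0, 0, 0]
2 nonzero rows, so rank(M) = 2.
M has 6 columns; by rank–nullity, nullity = 6 − 2 = 4.

4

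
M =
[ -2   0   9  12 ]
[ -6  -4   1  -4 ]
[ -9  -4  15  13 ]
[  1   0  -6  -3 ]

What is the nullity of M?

Row reduce to echelon form.
R2 ← R2 − (3)·R1: [0, -4, -26, -40]
R3 ← R3 − (9/2)·R1: [0, -4, -51/2, -41]
R4 ← R4 + (1/2)·R1: [0, 0, -3/2, 3]
R3 ← R3 − R2: [0, 0, 1/2, -1]
R4 ← R4 + (3)·R3: [0, 0, 0, 0]
3 nonzero rows, so rank(M) = 3.
M has 4 columns; by rank–nullity, nullity = 4 − 3 = 1.

1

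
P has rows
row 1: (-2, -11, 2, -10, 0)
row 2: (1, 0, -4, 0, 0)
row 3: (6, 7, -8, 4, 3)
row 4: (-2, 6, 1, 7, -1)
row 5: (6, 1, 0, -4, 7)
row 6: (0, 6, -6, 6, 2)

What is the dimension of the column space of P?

4

Row reduce to echelon form.
R2 ← R2 + (1/2)·R1: [0, -11/2, -3, -5, 0]
R3 ← R3 + (3)·R1: [0, -26, -2, -26, 3]
R4 ← R4 − R1: [0, 17, -1, 17, -1]
R5 ← R5 + (3)·R1: [0, -32, 6, -34, 7]
R3 ← R3 − (52/11)·R2: [0, 0, 134/11, -26/11, 3]
R4 ← R4 + (34/11)·R2: [0, 0, -113/11, 17/11, -1]
R5 ← R5 − (64/11)·R2: [0, 0, 258/11, -54/11, 7]
R6 ← R6 + (12/11)·R2: [0, 0, -102/11, 6/11, 2]
R4 ← R4 + (113/134)·R3: [0, 0, 0, -30/67, 205/134]
R5 ← R5 − (129/67)·R3: [0, 0, 0, -24/67, 82/67]
R6 ← R6 + (51/67)·R3: [0, 0, 0, -84/67, 287/67]
R5 ← R5 − (4/5)·R4: [0, 0, 0, 0, 0]
R6 ← R6 − (14/5)·R4: [0, 0, 0, 0, 0]
Echelon form has 4 nonzero rows, so rank(P) = 4.
The column space has dimension equal to the rank: 4.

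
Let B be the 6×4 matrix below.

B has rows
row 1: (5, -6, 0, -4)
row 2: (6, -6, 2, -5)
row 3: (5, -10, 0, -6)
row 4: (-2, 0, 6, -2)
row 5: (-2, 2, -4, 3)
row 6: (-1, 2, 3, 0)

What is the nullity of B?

Row reduce to echelon form.
R2 ← R2 − (6/5)·R1: [0, 6/5, 2, -1/5]
R3 ← R3 − R1: [0, -4, 0, -2]
R4 ← R4 + (2/5)·R1: [0, -12/5, 6, -18/5]
R5 ← R5 + (2/5)·R1: [0, -2/5, -4, 7/5]
R6 ← R6 + (1/5)·R1: [0, 4/5, 3, -4/5]
R3 ← R3 + (10/3)·R2: [0, 0, 20/3, -8/3]
R4 ← R4 + (2)·R2: [0, 0, 10, -4]
R5 ← R5 + (1/3)·R2: [0, 0, -10/3, 4/3]
R6 ← R6 − (2/3)·R2: [0, 0, 5/3, -2/3]
R4 ← R4 − (3/2)·R3: [0, 0, 0, 0]
R5 ← R5 + (1/2)·R3: [0, 0, 0, 0]
R6 ← R6 − (1/4)·R3: [0, 0, 0, 0]
3 nonzero rows, so rank(B) = 3.
B has 4 columns; by rank–nullity, nullity = 4 − 3 = 1.

1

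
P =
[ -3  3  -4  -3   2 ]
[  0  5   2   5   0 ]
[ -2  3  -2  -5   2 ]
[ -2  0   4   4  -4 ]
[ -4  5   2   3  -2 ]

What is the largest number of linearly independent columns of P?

Row reduce to echelon form.
R3 ← R3 − (2/3)·R1: [0, 1, 2/3, -3, 2/3]
R4 ← R4 − (2/3)·R1: [0, -2, 20/3, 6, -16/3]
R5 ← R5 − (4/3)·R1: [0, 1, 22/3, 7, -14/3]
R3 ← R3 − (1/5)·R2: [0, 0, 4/15, -4, 2/3]
R4 ← R4 + (2/5)·R2: [0, 0, 112/15, 8, -16/3]
R5 ← R5 − (1/5)·R2: [0, 0, 104/15, 6, -14/3]
R4 ← R4 − (28)·R3: [0, 0, 0, 120, -24]
R5 ← R5 − (26)·R3: [0, 0, 0, 110, -22]
R5 ← R5 − (11/12)·R4: [0, 0, 0, 0, 0]
Echelon form has 4 nonzero rows, so rank(P) = 4.
The rank gives the maximum number of linearly independent columns: 4.

4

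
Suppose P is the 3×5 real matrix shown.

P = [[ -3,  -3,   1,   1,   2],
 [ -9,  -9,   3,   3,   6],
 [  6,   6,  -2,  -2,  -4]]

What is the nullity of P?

Row reduce to echelon form.
R2 ← R2 − (3)·R1: [0, 0, 0, 0, 0]
R3 ← R3 + (2)·R1: [0, 0, 0, 0, 0]
1 nonzero row, so rank(P) = 1.
P has 5 columns; by rank–nullity, nullity = 5 − 1 = 4.

4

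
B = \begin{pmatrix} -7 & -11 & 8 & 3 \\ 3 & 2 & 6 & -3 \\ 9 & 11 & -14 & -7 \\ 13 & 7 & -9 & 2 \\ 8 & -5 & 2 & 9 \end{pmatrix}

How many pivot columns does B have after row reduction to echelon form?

Row reduce to echelon form.
R2 ← R2 + (3/7)·R1: [0, -19/7, 66/7, -12/7]
R3 ← R3 + (9/7)·R1: [0, -22/7, -26/7, -22/7]
R4 ← R4 + (13/7)·R1: [0, -94/7, 41/7, 53/7]
R5 ← R5 + (8/7)·R1: [0, -123/7, 78/7, 87/7]
R3 ← R3 − (22/19)·R2: [0, 0, -278/19, -22/19]
R4 ← R4 − (94/19)·R2: [0, 0, -775/19, 305/19]
R5 ← R5 − (123/19)·R2: [0, 0, -948/19, 447/19]
R4 ← R4 − (775/278)·R3: [0, 0, 0, 2680/139]
R5 ← R5 − (474/139)·R3: [0, 0, 0, 3819/139]
R5 ← R5 − (57/40)·R4: [0, 0, 0, 0]
Echelon form has 4 nonzero rows, so rank(B) = 4.
Each nonzero row contributes one pivot column: 4 pivot columns.

4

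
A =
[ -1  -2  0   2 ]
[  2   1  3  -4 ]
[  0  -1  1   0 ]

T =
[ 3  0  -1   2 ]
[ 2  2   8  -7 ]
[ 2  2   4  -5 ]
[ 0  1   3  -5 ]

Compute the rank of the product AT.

2

First compute AT:
[[ -7,  -2,  -9,   2],
 [ 14,   4,   6,   2],
 [  0,   0,  -4,   2]]
Now row reduce the product.
R2 ← R2 + (2)·R1: [0, 0, -12, 6]
R3 ← R3 − (1/3)·R2: [0, 0, 0, 0]
2 nonzero rows, so rank(AT) = 2.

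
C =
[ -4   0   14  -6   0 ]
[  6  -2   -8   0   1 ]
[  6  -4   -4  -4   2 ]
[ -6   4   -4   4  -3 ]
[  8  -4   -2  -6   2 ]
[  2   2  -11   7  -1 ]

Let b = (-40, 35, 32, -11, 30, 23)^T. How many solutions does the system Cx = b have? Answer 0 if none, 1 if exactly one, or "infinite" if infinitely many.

infinite

Row reduce the augmented matrix [C | b].
R2 ← R2 + (3/2)·R1: [0, -2, 13, -9, 1, -25]
R3 ← R3 + (3/2)·R1: [0, -4, 17, -13, 2, -28]
R4 ← R4 − (3/2)·R1: [0, 4, -25, 13, -3, 49]
R5 ← R5 + (2)·R1: [0, -4, 26, -18, 2, -50]
R6 ← R6 + (1/2)·R1: [0, 2, -4, 4, -1, 3]
R3 ← R3 − (2)·R2: [0, 0, -9, 5, 0, 22]
R4 ← R4 + (2)·R2: [0, 0, 1, -5, -1, -1]
R5 ← R5 − (2)·R2: [0, 0, 0, 0, 0, 0]
R6 ← R6 + R2: [0, 0, 9, -5, 0, -22]
R4 ← R4 + (1/9)·R3: [0, 0, 0, -40/9, -1, 13/9]
R6 ← R6 + R3: [0, 0, 0, 0, 0, 0]
The echelon form has 4 nonzero rows, and every pivot lies in the first 5 columns, so rank(C) = rank([C|b]) = 4.
The system is consistent.
rank = 4 < 5 unknowns, so there are infinitely many solutions.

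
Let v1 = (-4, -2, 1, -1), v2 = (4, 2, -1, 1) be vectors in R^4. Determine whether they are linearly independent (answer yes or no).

Form the matrix with these vectors as rows and row reduce.
R2 ← R2 + R1: [0, 0, 0, 0]
1 nonzero row, so the 2 vectors span a space of dimension 1.
Since 1 < 2, the vectors are linearly dependent.

no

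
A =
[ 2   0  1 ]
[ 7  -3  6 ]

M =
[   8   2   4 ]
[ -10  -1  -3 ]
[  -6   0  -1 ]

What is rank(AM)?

2

First compute AM:
[[ 10,   4,   7],
 [ 50,  17,  31]]
Now row reduce the product.
R2 ← R2 − (5)·R1: [0, -3, -4]
2 nonzero rows, so rank(AM) = 2.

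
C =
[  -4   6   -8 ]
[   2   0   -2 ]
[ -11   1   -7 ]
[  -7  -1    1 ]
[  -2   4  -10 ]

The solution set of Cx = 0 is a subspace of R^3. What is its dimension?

0

Row reduce to echelon form.
R2 ← R2 + (1/2)·R1: [0, 3, -6]
R3 ← R3 − (11/4)·R1: [0, -31/2, 15]
R4 ← R4 − (7/4)·R1: [0, -23/2, 15]
R5 ← R5 − (1/2)·R1: [0, 1, -6]
R3 ← R3 + (31/6)·R2: [0, 0, -16]
R4 ← R4 + (23/6)·R2: [0, 0, -8]
R5 ← R5 − (1/3)·R2: [0, 0, -4]
R4 ← R4 − (1/2)·R3: [0, 0, 0]
R5 ← R5 − (1/4)·R3: [0, 0, 0]
3 nonzero rows, so rank(C) = 3.
C has 3 columns; by rank–nullity, nullity = 3 − 3 = 0.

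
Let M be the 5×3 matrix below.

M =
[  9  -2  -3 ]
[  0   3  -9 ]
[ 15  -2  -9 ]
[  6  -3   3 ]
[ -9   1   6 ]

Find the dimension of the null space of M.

Row reduce to echelon form.
R3 ← R3 − (5/3)·R1: [0, 4/3, -4]
R4 ← R4 − (2/3)·R1: [0, -5/3, 5]
R5 ← R5 + R1: [0, -1, 3]
R3 ← R3 − (4/9)·R2: [0, 0, 0]
R4 ← R4 + (5/9)·R2: [0, 0, 0]
R5 ← R5 + (1/3)·R2: [0, 0, 0]
2 nonzero rows, so rank(M) = 2.
M has 3 columns; by rank–nullity, nullity = 3 − 2 = 1.

1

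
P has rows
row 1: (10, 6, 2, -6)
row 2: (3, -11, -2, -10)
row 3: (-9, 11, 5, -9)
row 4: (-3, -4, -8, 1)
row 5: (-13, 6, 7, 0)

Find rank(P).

4

Row reduce to echelon form.
R2 ← R2 − (3/10)·R1: [0, -64/5, -13/5, -41/5]
R3 ← R3 + (9/10)·R1: [0, 82/5, 34/5, -72/5]
R4 ← R4 + (3/10)·R1: [0, -11/5, -37/5, -4/5]
R5 ← R5 + (13/10)·R1: [0, 69/5, 48/5, -39/5]
R3 ← R3 + (41/32)·R2: [0, 0, 111/32, -797/32]
R4 ← R4 − (11/64)·R2: [0, 0, -445/64, 39/64]
R5 ← R5 + (69/64)·R2: [0, 0, 435/64, -1065/64]
R4 ← R4 + (445/222)·R3: [0, 0, 0, -5474/111]
R5 ← R5 − (145/74)·R3: [0, 0, 0, 1190/37]
R5 ← R5 + (15/23)·R4: [0, 0, 0, 0]
Echelon form has 4 nonzero rows, so rank(P) = 4.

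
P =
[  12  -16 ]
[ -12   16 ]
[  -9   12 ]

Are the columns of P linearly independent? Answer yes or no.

Row reduce P to echelon form.
R2 ← R2 + R1: [0, 0]
R3 ← R3 + (3/4)·R1: [0, 0]
1 pivot among 2 columns.
Only 1 < 2 pivot columns, so the columns are linearly dependent.

no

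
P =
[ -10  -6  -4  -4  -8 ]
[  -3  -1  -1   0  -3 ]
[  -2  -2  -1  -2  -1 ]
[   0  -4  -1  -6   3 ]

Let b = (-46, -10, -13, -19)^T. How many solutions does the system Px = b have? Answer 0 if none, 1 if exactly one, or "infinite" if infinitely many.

infinite

Row reduce the augmented matrix [P | b].
R2 ← R2 − (3/10)·R1: [0, 4/5, 1/5, 6/5, -3/5, 19/5]
R3 ← R3 − (1/5)·R1: [0, -4/5, -1/5, -6/5, 3/5, -19/5]
R3 ← R3 + R2: [0, 0, 0, 0, 0, 0]
R4 ← R4 + (5)·R2: [0, 0, 0, 0, 0, 0]
The echelon form has 2 nonzero rows, and every pivot lies in the first 5 columns, so rank(P) = rank([P|b]) = 2.
The system is consistent.
rank = 2 < 5 unknowns, so there are infinitely many solutions.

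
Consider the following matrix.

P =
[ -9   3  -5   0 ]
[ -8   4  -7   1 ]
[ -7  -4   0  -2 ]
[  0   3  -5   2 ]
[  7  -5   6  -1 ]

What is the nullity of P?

Row reduce to echelon form.
R2 ← R2 − (8/9)·R1: [0, 4/3, -23/9, 1]
R3 ← R3 − (7/9)·R1: [0, -19/3, 35/9, -2]
R5 ← R5 + (7/9)·R1: [0, -8/3, 19/9, -1]
R3 ← R3 + (19/4)·R2: [0, 0, -33/4, 11/4]
R4 ← R4 − (9/4)·R2: [0, 0, 3/4, -1/4]
R5 ← R5 + (2)·R2: [0, 0, -3, 1]
R4 ← R4 + (1/11)·R3: [0, 0, 0, 0]
R5 ← R5 − (4/11)·R3: [0, 0, 0, 0]
3 nonzero rows, so rank(P) = 3.
P has 4 columns; by rank–nullity, nullity = 4 − 3 = 1.

1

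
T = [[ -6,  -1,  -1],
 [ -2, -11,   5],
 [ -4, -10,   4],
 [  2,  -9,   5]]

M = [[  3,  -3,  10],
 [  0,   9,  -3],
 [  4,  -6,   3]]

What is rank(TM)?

2

First compute TM:
[[-22,  15, -60],
 [ 14, -123,  28],
 [  4, -102,   2],
 [ 26, -117,  62]]
Now row reduce the product.
R2 ← R2 + (7/11)·R1: [0, -1248/11, -112/11]
R3 ← R3 + (2/11)·R1: [0, -1092/11, -98/11]
R4 ← R4 + (13/11)·R1: [0, -1092/11, -98/11]
R3 ← R3 − (7/8)·R2: [0, 0, 0]
R4 ← R4 − (7/8)·R2: [0, 0, 0]
2 nonzero rows, so rank(TM) = 2.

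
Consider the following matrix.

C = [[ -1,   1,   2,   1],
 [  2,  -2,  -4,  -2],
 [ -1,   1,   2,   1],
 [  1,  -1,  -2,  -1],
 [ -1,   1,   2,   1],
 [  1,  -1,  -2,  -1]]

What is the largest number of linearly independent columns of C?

1

Row reduce to echelon form.
R2 ← R2 + (2)·R1: [0, 0, 0, 0]
R3 ← R3 − R1: [0, 0, 0, 0]
R4 ← R4 + R1: [0, 0, 0, 0]
R5 ← R5 − R1: [0, 0, 0, 0]
R6 ← R6 + R1: [0, 0, 0, 0]
Echelon form has 1 nonzero row, so rank(C) = 1.
The rank gives the maximum number of linearly independent columns: 1.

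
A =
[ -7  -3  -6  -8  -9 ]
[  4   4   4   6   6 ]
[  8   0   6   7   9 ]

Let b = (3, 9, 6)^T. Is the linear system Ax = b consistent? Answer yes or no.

no

Row reduce the augmented matrix [A | b].
R2 ← R2 + (4/7)·R1: [0, 16/7, 4/7, 10/7, 6/7, 75/7]
R3 ← R3 + (8/7)·R1: [0, -24/7, -6/7, -15/7, -9/7, 66/7]
R3 ← R3 + (3/2)·R2: [0, 0, 0, 0, 0, 51/2]
The echelon form has 3 nonzero rows; the last pivot sits in the augmented column, so rank(A) = 2 but rank([A|b]) = 3.
Since the ranks differ, the system is inconsistent.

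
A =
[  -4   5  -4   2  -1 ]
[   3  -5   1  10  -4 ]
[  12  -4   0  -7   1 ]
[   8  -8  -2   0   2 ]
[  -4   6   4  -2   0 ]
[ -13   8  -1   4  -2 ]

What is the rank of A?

5

Row reduce to echelon form.
R2 ← R2 + (3/4)·R1: [0, -5/4, -2, 23/2, -19/4]
R3 ← R3 + (3)·R1: [0, 11, -12, -1, -2]
R4 ← R4 + (2)·R1: [0, 2, -10, 4, 0]
R5 ← R5 − R1: [0, 1, 8, -4, 1]
R6 ← R6 − (13/4)·R1: [0, -33/4, 12, -5/2, 5/4]
R3 ← R3 + (44/5)·R2: [0, 0, -148/5, 501/5, -219/5]
R4 ← R4 + (8/5)·R2: [0, 0, -66/5, 112/5, -38/5]
R5 ← R5 + (4/5)·R2: [0, 0, 32/5, 26/5, -14/5]
R6 ← R6 − (33/5)·R2: [0, 0, 126/5, -392/5, 163/5]
R4 ← R4 − (33/74)·R3: [0, 0, 0, -1649/74, 883/74]
R5 ← R5 + (8/37)·R3: [0, 0, 0, 994/37, -454/37]
R6 ← R6 + (63/74)·R3: [0, 0, 0, 511/74, -347/74]
R5 ← R5 + (1988/1649)·R4: [0, 0, 0, 0, 3488/1649]
R6 ← R6 + (511/1649)·R4: [0, 0, 0, 0, -1635/1649]
R6 ← R6 + (15/32)·R5: [0, 0, 0, 0, 0]
Echelon form has 5 nonzero rows, so rank(A) = 5.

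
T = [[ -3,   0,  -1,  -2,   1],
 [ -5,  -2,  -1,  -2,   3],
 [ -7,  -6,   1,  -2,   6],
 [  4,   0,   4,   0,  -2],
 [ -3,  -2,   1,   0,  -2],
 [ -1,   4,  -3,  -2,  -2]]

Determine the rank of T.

4

Row reduce to echelon form.
R2 ← R2 − (5/3)·R1: [0, -2, 2/3, 4/3, 4/3]
R3 ← R3 − (7/3)·R1: [0, -6, 10/3, 8/3, 11/3]
R4 ← R4 + (4/3)·R1: [0, 0, 8/3, -8/3, -2/3]
R5 ← R5 − R1: [0, -2, 2, 2, -3]
R6 ← R6 − (1/3)·R1: [0, 4, -8/3, -4/3, -7/3]
R3 ← R3 − (3)·R2: [0, 0, 4/3, -4/3, -1/3]
R5 ← R5 − R2: [0, 0, 4/3, 2/3, -13/3]
R6 ← R6 + (2)·R2: [0, 0, -4/3, 4/3, 1/3]
R4 ← R4 − (2)·R3: [0, 0, 0, 0, 0]
R5 ← R5 − R3: [0, 0, 0, 2, -4]
R6 ← R6 + R3: [0, 0, 0, 0, 0]
Swap R4 ↔ R5
Echelon form has 4 nonzero rows, so rank(T) = 4.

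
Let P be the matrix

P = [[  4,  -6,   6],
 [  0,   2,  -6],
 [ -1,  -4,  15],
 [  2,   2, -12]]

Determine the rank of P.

2

Row reduce to echelon form.
R3 ← R3 + (1/4)·R1: [0, -11/2, 33/2]
R4 ← R4 − (1/2)·R1: [0, 5, -15]
R3 ← R3 + (11/4)·R2: [0, 0, 0]
R4 ← R4 − (5/2)·R2: [0, 0, 0]
Echelon form has 2 nonzero rows, so rank(P) = 2.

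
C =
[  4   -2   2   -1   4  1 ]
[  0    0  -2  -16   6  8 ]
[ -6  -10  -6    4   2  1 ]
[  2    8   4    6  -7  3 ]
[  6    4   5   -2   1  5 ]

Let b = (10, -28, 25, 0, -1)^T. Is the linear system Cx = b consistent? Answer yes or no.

yes

Row reduce the augmented matrix [C | b].
R3 ← R3 + (3/2)·R1: [0, -13, -3, 5/2, 8, 5/2, 40]
R4 ← R4 − (1/2)·R1: [0, 9, 3, 13/2, -9, 5/2, -5]
R5 ← R5 − (3/2)·R1: [0, 7, 2, -1/2, -5, 7/2, -16]
Swap R2 ↔ R3
R4 ← R4 + (9/13)·R2: [0, 0, 12/13, 107/13, -45/13, 55/13, 295/13]
R5 ← R5 + (7/13)·R2: [0, 0, 5/13, 11/13, -9/13, 63/13, 72/13]
R4 ← R4 + (6/13)·R3: [0, 0, 0, 11/13, -9/13, 103/13, 127/13]
R5 ← R5 + (5/26)·R3: [0, 0, 0, -29/13, 6/13, 83/13, 2/13]
R5 ← R5 + (29/11)·R4: [0, 0, 0, 0, -15/11, 300/11, 285/11]
The echelon form has 5 nonzero rows, and every pivot lies in the first 6 columns, so rank(C) = rank([C|b]) = 5.
The system is consistent.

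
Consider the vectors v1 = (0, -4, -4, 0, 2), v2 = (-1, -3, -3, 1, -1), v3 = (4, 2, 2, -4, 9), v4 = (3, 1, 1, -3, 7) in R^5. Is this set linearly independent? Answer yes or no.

Form the matrix with these vectors as rows and row reduce.
Swap R1 ↔ R2
R3 ← R3 + (4)·R1: [0, -10, -10, 0, 5]
R4 ← R4 + (3)·R1: [0, -8, -8, 0, 4]
R3 ← R3 − (5/2)·R2: [0, 0, 0, 0, 0]
R4 ← R4 − (2)·R2: [0, 0, 0, 0, 0]
2 nonzero rows, so the 4 vectors span a space of dimension 2.
Since 2 < 4, the vectors are linearly dependent.

no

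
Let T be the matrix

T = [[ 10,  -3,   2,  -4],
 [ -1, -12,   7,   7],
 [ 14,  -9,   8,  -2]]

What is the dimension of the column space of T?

3

Row reduce to echelon form.
R2 ← R2 + (1/10)·R1: [0, -123/10, 36/5, 33/5]
R3 ← R3 − (7/5)·R1: [0, -24/5, 26/5, 18/5]
R3 ← R3 − (16/41)·R2: [0, 0, 98/41, 42/41]
Echelon form has 3 nonzero rows, so rank(T) = 3.
The column space has dimension equal to the rank: 3.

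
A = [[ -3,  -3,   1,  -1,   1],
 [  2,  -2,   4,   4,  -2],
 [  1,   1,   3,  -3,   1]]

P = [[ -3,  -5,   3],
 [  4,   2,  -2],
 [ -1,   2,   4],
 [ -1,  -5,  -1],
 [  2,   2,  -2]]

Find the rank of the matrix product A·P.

First compute AP:
[[ -1,  18,   0],
 [-26, -30,  26],
 [  3,  20,  14]]
Now row reduce the product.
R2 ← R2 − (26)·R1: [0, -498, 26]
R3 ← R3 + (3)·R1: [0, 74, 14]
R3 ← R3 + (37/249)·R2: [0, 0, 4448/249]
3 nonzero rows, so rank(AP) = 3.

3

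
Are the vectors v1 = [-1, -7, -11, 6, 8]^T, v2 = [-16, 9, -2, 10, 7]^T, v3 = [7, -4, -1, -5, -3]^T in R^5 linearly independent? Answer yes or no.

Form the matrix with these vectors as rows and row reduce.
R2 ← R2 − (16)·R1: [0, 121, 174, -86, -121]
R3 ← R3 + (7)·R1: [0, -53, -78, 37, 53]
R3 ← R3 + (53/121)·R2: [0, 0, -216/121, -81/121, 0]
3 nonzero rows, so the 3 vectors span a space of dimension 3.
Since 3 = 3, the vectors are linearly independent.

yes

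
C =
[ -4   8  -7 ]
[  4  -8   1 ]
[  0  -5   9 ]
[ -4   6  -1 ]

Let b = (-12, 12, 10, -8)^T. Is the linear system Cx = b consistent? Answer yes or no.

Row reduce the augmented matrix [C | b].
R2 ← R2 + R1: [0, 0, -6, 0]
R4 ← R4 − R1: [0, -2, 6, 4]
Swap R2 ↔ R3
R4 ← R4 − (2/5)·R2: [0, 0, 12/5, 0]
R4 ← R4 + (2/5)·R3: [0, 0, 0, 0]
The echelon form has 3 nonzero rows, and every pivot lies in the first 3 columns, so rank(C) = rank([C|b]) = 3.
The system is consistent.

yes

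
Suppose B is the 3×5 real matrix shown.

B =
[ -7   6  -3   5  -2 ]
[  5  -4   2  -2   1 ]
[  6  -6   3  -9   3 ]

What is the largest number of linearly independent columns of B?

2

Row reduce to echelon form.
R2 ← R2 + (5/7)·R1: [0, 2/7, -1/7, 11/7, -3/7]
R3 ← R3 + (6/7)·R1: [0, -6/7, 3/7, -33/7, 9/7]
R3 ← R3 + (3)·R2: [0, 0, 0, 0, 0]
Echelon form has 2 nonzero rows, so rank(B) = 2.
The rank gives the maximum number of linearly independent columns: 2.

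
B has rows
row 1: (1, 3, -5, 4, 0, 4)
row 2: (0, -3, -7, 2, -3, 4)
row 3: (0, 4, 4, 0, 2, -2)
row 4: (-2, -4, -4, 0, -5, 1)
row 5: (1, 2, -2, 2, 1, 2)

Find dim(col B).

Row reduce to echelon form.
R4 ← R4 + (2)·R1: [0, 2, -14, 8, -5, 9]
R5 ← R5 − R1: [0, -1, 3, -2, 1, -2]
R3 ← R3 + (4/3)·R2: [0, 0, -16/3, 8/3, -2, 10/3]
R4 ← R4 + (2/3)·R2: [0, 0, -56/3, 28/3, -7, 35/3]
R5 ← R5 − (1/3)·R2: [0, 0, 16/3, -8/3, 2, -10/3]
R4 ← R4 − (7/2)·R3: [0, 0, 0, 0, 0, 0]
R5 ← R5 + R3: [0, 0, 0, 0, 0, 0]
Echelon form has 3 nonzero rows, so rank(B) = 3.
The column space has dimension equal to the rank: 3.

3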